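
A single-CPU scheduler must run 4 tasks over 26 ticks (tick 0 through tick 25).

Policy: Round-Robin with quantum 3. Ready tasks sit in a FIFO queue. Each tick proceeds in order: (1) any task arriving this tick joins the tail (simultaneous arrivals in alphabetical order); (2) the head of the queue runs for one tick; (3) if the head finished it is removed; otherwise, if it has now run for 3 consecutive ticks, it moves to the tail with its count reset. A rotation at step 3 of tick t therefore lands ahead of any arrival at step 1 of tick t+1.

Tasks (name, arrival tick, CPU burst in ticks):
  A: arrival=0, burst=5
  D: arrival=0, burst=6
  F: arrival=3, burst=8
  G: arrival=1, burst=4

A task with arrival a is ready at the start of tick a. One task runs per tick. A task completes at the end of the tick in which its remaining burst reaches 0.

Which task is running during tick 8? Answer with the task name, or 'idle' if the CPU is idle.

running at tick 8 = G

t=0: queue=[A,D] q_used=0 → run A
t=1: queue=[A,D,G] q_used=1 → run A
t=2: queue=[A,D,G] q_used=2 → run A
t=3: queue=[D,G,A,F] q_used=0 → run D
t=4: queue=[D,G,A,F] q_used=1 → run D
t=5: queue=[D,G,A,F] q_used=2 → run D
t=6: queue=[G,A,F,D] q_used=0 → run G
t=7: queue=[G,A,F,D] q_used=1 → run G
t=8: queue=[G,A,F,D] q_used=2 → run G
t=9: queue=[A,F,D,G] q_used=0 → run A
t=10: queue=[A,F,D,G] q_used=1 → run A
t=11: queue=[F,D,G] q_used=0 → run F
t=12: queue=[F,D,G] q_used=1 → run F
t=13: queue=[F,D,G] q_used=2 → run F
t=14: queue=[D,G,F] q_used=0 → run D
t=15: queue=[D,G,F] q_used=1 → run D
t=16: queue=[D,G,F] q_used=2 → run D
t=17: queue=[G,F] q_used=0 → run G
t=18: queue=[F] q_used=0 → run F
t=19: queue=[F] q_used=1 → run F
t=20: queue=[F] q_used=2 → run F
t=21: queue=[F] q_used=0 → run F
t=22: queue=[F] q_used=1 → run F
t=23: (idle)
t=24: (idle)
t=25: (idle)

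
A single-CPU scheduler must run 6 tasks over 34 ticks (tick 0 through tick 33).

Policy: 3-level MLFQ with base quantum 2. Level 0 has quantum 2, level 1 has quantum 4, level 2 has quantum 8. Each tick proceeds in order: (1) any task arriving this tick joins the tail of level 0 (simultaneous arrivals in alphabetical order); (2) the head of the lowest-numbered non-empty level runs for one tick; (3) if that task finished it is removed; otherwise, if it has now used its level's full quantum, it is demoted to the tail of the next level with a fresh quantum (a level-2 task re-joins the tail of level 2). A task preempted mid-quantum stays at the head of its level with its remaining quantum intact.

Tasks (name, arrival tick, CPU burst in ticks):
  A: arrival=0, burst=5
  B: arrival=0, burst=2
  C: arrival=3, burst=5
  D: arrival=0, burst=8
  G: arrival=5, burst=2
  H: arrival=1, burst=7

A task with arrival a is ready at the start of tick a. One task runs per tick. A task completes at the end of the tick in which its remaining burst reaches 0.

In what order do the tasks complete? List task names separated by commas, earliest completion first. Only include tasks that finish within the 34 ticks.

t=0: L0/L1/L2 = ABD/-/- → run A
t=1: L0/L1/L2 = ABDH/-/- → run A
t=2: L0/L1/L2 = BDH/A/- → run B
t=3: L0/L1/L2 = BDHC/A/- → run B
t=4: L0/L1/L2 = DHC/A/- → run D
t=5: L0/L1/L2 = DHCG/A/- → run D
t=6: L0/L1/L2 = HCG/AD/- → run H
t=7: L0/L1/L2 = HCG/AD/- → run H
t=8: L0/L1/L2 = CG/ADH/- → run C
t=9: L0/L1/L2 = CG/ADH/- → run C
t=10: L0/L1/L2 = G/ADHC/- → run G
t=11: L0/L1/L2 = G/ADHC/- → run G
t=12: L0/L1/L2 = -/ADHC/- → run A
t=13: L0/L1/L2 = -/ADHC/- → run A
t=14: L0/L1/L2 = -/ADHC/- → run A
t=15: L0/L1/L2 = -/DHC/- → run D
t=16: L0/L1/L2 = -/DHC/- → run D
t=17: L0/L1/L2 = -/DHC/- → run D
t=18: L0/L1/L2 = -/DHC/- → run D
t=19: L0/L1/L2 = -/HC/D → run H
t=20: L0/L1/L2 = -/HC/D → run H
t=21: L0/L1/L2 = -/HC/D → run H
t=22: L0/L1/L2 = -/HC/D → run H
t=23: L0/L1/L2 = -/C/DH → run C
t=24: L0/L1/L2 = -/C/DH → run C
t=25: L0/L1/L2 = -/C/DH → run C
t=26: L0/L1/L2 = -/-/DH → run D
t=27: L0/L1/L2 = -/-/DH → run D
t=28: L0/L1/L2 = -/-/H → run H
t=29: (idle)
t=30: (idle)
t=31: (idle)
t=32: (idle)
t=33: (idle)

completion order = B, G, A, C, D, H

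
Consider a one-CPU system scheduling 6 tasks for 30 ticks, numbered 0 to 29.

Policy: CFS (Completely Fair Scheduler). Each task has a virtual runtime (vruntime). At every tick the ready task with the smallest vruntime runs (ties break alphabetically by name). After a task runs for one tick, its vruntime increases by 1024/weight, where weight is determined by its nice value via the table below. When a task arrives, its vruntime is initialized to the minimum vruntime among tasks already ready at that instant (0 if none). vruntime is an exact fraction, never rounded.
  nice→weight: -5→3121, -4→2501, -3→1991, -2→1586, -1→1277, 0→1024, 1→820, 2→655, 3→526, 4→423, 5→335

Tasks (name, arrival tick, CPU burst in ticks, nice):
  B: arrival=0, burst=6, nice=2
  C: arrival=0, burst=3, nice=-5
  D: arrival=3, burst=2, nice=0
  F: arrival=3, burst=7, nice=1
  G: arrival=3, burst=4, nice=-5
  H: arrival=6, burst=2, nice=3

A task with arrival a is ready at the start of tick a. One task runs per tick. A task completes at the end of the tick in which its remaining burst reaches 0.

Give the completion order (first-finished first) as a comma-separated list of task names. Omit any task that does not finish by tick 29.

t=0: vr[B=0 C=0] → run B
t=1: vr[B=1024/655 C=0] → run C
t=2: vr[B=1024/655 C=1024/3121] → run C
t=3: vr[B=1024/655 C=2048/3121 D=2048/3121 F=2048/3121 G=2048/3121] → run C
t=4: vr[B=1024/655 D=2048/3121 F=2048/3121 G=2048/3121] → run D
t=5: vr[B=1024/655 D=5169/3121 F=2048/3121 G=2048/3121] → run F
t=6: vr[B=1024/655 D=5169/3121 F=1218816/639805 G=2048/3121 H=2048/3121] → run G
t=7: vr[B=1024/655 D=5169/3121 F=1218816/639805 G=3072/3121 H=2048/3121] → run H
t=8: vr[B=1024/655 D=5169/3121 F=1218816/639805 G=3072/3121 H=2136576/820823] → run G
t=9: vr[B=1024/655 D=5169/3121 F=1218816/639805 G=4096/3121 H=2136576/820823] → run G
t=10: vr[B=1024/655 D=5169/3121 F=1218816/639805 G=5120/3121 H=2136576/820823] → run B
t=11: vr[B=2048/655 D=5169/3121 F=1218816/639805 G=5120/3121 H=2136576/820823] → run G
t=12: vr[B=2048/655 D=5169/3121 F=1218816/639805 H=2136576/820823] → run D
t=13: vr[B=2048/655 F=1218816/639805 H=2136576/820823] → run F
t=14: vr[B=2048/655 F=2017792/639805 H=2136576/820823] → run H
t=15: vr[B=2048/655 F=2017792/639805] → run B
t=16: vr[B=3072/655 F=2017792/639805] → run F
t=17: vr[B=3072/655 F=2816768/639805] → run F
t=18: vr[B=3072/655 F=3615744/639805] → run B
t=19: vr[B=4096/655 F=3615744/639805] → run F
t=20: vr[B=4096/655 F=882944/127961] → run B
t=21: vr[B=1024/131 F=882944/127961] → run F
t=22: vr[B=1024/131 F=5213696/639805] → run B
t=23: vr[F=5213696/639805] → run F
t=24: (idle)
t=25: (idle)
t=26: (idle)
t=27: (idle)
t=28: (idle)
t=29: (idle)

completion order = C, G, D, H, B, F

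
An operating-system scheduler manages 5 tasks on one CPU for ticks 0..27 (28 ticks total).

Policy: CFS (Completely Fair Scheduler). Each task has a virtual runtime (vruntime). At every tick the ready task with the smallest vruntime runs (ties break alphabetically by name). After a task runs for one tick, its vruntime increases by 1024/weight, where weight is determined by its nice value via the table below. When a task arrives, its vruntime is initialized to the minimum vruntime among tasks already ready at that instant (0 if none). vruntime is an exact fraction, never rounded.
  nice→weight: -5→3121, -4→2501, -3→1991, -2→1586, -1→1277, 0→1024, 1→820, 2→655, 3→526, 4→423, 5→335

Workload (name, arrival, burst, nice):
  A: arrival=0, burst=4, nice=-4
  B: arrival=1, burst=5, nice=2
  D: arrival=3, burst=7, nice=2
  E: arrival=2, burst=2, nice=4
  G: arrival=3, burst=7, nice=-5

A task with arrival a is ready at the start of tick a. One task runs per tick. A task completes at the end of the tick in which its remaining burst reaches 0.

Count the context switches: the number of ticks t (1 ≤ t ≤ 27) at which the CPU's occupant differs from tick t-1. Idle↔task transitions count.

context switches = 19

t=0: vr[A=0] → run A
t=1: vr[A=1024/2501 B=1024/2501] → run A
t=2: vr[A=2048/2501 B=1024/2501 E=1024/2501] → run B
t=3: vr[A=2048/2501 B=3231744/1638155 D=1024/2501 E=1024/2501 G=1024/2501] → run D
t=4: vr[A=2048/2501 B=3231744/1638155 D=3231744/1638155 E=1024/2501 G=1024/2501] → run E
t=5: vr[A=2048/2501 B=3231744/1638155 D=3231744/1638155 E=2994176/1057923 G=1024/2501] → run G
t=6: vr[A=2048/2501 B=3231744/1638155 D=3231744/1638155 E=2994176/1057923 G=5756928/7805621] → run G
t=7: vr[A=2048/2501 B=3231744/1638155 D=3231744/1638155 E=2994176/1057923 G=8317952/7805621] → run A
t=8: vr[A=3072/2501 B=3231744/1638155 D=3231744/1638155 E=2994176/1057923 G=8317952/7805621] → run G
t=9: vr[A=3072/2501 B=3231744/1638155 D=3231744/1638155 E=2994176/1057923 G=10878976/7805621] → run A
t=10: vr[B=3231744/1638155 D=3231744/1638155 E=2994176/1057923 G=10878976/7805621] → run G
t=11: vr[B=3231744/1638155 D=3231744/1638155 E=2994176/1057923 G=13440000/7805621] → run G
t=12: vr[B=3231744/1638155 D=3231744/1638155 E=2994176/1057923 G=16001024/7805621] → run B
t=13: vr[B=5792768/1638155 D=3231744/1638155 E=2994176/1057923 G=16001024/7805621] → run D
t=14: vr[B=5792768/1638155 D=5792768/1638155 E=2994176/1057923 G=16001024/7805621] → run G
t=15: vr[B=5792768/1638155 D=5792768/1638155 E=2994176/1057923 G=18562048/7805621] → run G
t=16: vr[B=5792768/1638155 D=5792768/1638155 E=2994176/1057923] → run E
t=17: vr[B=5792768/1638155 D=5792768/1638155] → run B
t=18: vr[B=8353792/1638155 D=5792768/1638155] → run D
t=19: vr[B=8353792/1638155 D=8353792/1638155] → run B
t=20: vr[B=10914816/1638155 D=8353792/1638155] → run D
t=21: vr[B=10914816/1638155 D=10914816/1638155] → run B
t=22: vr[D=10914816/1638155] → run D
t=23: vr[D=2695168/327631] → run D
t=24: vr[D=16036864/1638155] → run D
t=25: (idle)
t=26: (idle)
t=27: (idle)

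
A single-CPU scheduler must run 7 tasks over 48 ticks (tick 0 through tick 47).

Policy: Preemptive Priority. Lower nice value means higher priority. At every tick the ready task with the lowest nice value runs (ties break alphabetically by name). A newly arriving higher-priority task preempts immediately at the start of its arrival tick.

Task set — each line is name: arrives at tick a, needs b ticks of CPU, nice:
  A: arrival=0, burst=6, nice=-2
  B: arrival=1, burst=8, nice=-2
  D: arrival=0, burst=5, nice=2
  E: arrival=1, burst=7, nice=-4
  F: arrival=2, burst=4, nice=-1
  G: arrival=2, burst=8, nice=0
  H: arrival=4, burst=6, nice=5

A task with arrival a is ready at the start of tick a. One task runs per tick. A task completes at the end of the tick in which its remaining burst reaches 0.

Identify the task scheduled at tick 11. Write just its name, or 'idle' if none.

t=0: ready={A,D} → run A
t=1: ready={A,B,D,E} → run E
t=2: ready={A,B,D,E,F,G} → run E
t=3: ready={A,B,D,E,F,G} → run E
t=4: ready={A,B,D,E,F,G,H} → run E
t=5: ready={A,B,D,E,F,G,H} → run E
t=6: ready={A,B,D,E,F,G,H} → run E
t=7: ready={A,B,D,E,F,G,H} → run E
t=8: ready={A,B,D,F,G,H} → run A
t=9: ready={A,B,D,F,G,H} → run A
t=10: ready={A,B,D,F,G,H} → run A
t=11: ready={A,B,D,F,G,H} → run A
t=12: ready={A,B,D,F,G,H} → run A
t=13: ready={B,D,F,G,H} → run B
t=14: ready={B,D,F,G,H} → run B
t=15: ready={B,D,F,G,H} → run B
t=16: ready={B,D,F,G,H} → run B
t=17: ready={B,D,F,G,H} → run B
t=18: ready={B,D,F,G,H} → run B
t=19: ready={B,D,F,G,H} → run B
t=20: ready={B,D,F,G,H} → run B
t=21: ready={D,F,G,H} → run F
t=22: ready={D,F,G,H} → run F
t=23: ready={D,F,G,H} → run F
t=24: ready={D,F,G,H} → run F
t=25: ready={D,G,H} → run G
t=26: ready={D,G,H} → run G
t=27: ready={D,G,H} → run G
t=28: ready={D,G,H} → run G
t=29: ready={D,G,H} → run G
t=30: ready={D,G,H} → run G
t=31: ready={D,G,H} → run G
t=32: ready={D,G,H} → run G
t=33: ready={D,H} → run D
t=34: ready={D,H} → run D
t=35: ready={D,H} → run D
t=36: ready={D,H} → run D
t=37: ready={D,H} → run D
t=38: ready={H} → run H
t=39: ready={H} → run H
t=40: ready={H} → run H
t=41: ready={H} → run H
t=42: ready={H} → run H
t=43: ready={H} → run H
t=44: (idle)
t=45: (idle)
t=46: (idle)
t=47: (idle)

running at tick 11 = A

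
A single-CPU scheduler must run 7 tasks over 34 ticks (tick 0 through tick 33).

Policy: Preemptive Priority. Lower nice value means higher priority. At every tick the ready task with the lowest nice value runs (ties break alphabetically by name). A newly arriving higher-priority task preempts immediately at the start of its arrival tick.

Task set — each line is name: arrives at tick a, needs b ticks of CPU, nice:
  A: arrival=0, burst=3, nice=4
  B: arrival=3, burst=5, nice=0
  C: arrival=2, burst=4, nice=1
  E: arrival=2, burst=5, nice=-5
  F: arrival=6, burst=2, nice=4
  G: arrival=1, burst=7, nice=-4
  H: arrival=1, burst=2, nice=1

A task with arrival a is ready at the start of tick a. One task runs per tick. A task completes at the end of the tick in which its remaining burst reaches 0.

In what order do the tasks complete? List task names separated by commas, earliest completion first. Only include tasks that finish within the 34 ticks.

t=0: ready={A} → run A
t=1: ready={A,G,H} → run G
t=2: ready={A,C,E,G,H} → run E
t=3: ready={A,B,C,E,G,H} → run E
t=4: ready={A,B,C,E,G,H} → run E
t=5: ready={A,B,C,E,G,H} → run E
t=6: ready={A,B,C,E,F,G,H} → run E
t=7: ready={A,B,C,F,G,H} → run G
t=8: ready={A,B,C,F,G,H} → run G
t=9: ready={A,B,C,F,G,H} → run G
t=10: ready={A,B,C,F,G,H} → run G
t=11: ready={A,B,C,F,G,H} → run G
t=12: ready={A,B,C,F,G,H} → run G
t=13: ready={A,B,C,F,H} → run B
t=14: ready={A,B,C,F,H} → run B
t=15: ready={A,B,C,F,H} → run B
t=16: ready={A,B,C,F,H} → run B
t=17: ready={A,B,C,F,H} → run B
t=18: ready={A,C,F,H} → run C
t=19: ready={A,C,F,H} → run C
t=20: ready={A,C,F,H} → run C
t=21: ready={A,C,F,H} → run C
t=22: ready={A,F,H} → run H
t=23: ready={A,F,H} → run H
t=24: ready={A,F} → run A
t=25: ready={A,F} → run A
t=26: ready={F} → run F
t=27: ready={F} → run F
t=28: (idle)
t=29: (idle)
t=30: (idle)
t=31: (idle)
t=32: (idle)
t=33: (idle)

completion order = E, G, B, C, H, A, F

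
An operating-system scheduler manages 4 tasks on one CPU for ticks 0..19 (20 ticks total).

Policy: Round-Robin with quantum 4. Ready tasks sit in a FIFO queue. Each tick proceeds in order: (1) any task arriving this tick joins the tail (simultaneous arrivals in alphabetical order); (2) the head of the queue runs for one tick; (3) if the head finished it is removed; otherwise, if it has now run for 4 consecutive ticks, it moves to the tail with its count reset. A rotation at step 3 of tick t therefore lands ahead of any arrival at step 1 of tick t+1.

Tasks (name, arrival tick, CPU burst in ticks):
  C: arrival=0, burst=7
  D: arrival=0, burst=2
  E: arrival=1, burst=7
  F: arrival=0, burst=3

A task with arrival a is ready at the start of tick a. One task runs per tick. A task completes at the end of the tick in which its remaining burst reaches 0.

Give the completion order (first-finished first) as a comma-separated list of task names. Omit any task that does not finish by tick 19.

t=0: queue=[C,D,F] q_used=0 → run C
t=1: queue=[C,D,F,E] q_used=1 → run C
t=2: queue=[C,D,F,E] q_used=2 → run C
t=3: queue=[C,D,F,E] q_used=3 → run C
t=4: queue=[D,F,E,C] q_used=0 → run D
t=5: queue=[D,F,E,C] q_used=1 → run D
t=6: queue=[F,E,C] q_used=0 → run F
t=7: queue=[F,E,C] q_used=1 → run F
t=8: queue=[F,E,C] q_used=2 → run F
t=9: queue=[E,C] q_used=0 → run E
t=10: queue=[E,C] q_used=1 → run E
t=11: queue=[E,C] q_used=2 → run E
t=12: queue=[E,C] q_used=3 → run E
t=13: queue=[C,E] q_used=0 → run C
t=14: queue=[C,E] q_used=1 → run C
t=15: queue=[C,E] q_used=2 → run C
t=16: queue=[E] q_used=0 → run E
t=17: queue=[E] q_used=1 → run E
t=18: queue=[E] q_used=2 → run E
t=19: (idle)

completion order = D, F, C, E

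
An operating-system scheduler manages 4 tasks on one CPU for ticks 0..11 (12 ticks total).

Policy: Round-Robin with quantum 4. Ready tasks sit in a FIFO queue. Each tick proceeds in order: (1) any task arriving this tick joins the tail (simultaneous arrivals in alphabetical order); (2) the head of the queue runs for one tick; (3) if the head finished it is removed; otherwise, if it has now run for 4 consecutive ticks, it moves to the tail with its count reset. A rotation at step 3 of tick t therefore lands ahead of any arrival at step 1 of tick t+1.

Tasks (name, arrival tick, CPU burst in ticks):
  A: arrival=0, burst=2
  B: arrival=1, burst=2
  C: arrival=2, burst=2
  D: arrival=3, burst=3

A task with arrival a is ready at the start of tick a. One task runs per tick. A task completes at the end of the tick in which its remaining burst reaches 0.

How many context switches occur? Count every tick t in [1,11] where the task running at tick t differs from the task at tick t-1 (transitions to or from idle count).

t=0: queue=[A] q_used=0 → run A
t=1: queue=[A,B] q_used=1 → run A
t=2: queue=[B,C] q_used=0 → run B
t=3: queue=[B,C,D] q_used=1 → run B
t=4: queue=[C,D] q_used=0 → run C
t=5: queue=[C,D] q_used=1 → run C
t=6: queue=[D] q_used=0 → run D
t=7: queue=[D] q_used=1 → run D
t=8: queue=[D] q_used=2 → run D
t=9: (idle)
t=10: (idle)
t=11: (idle)

context switches = 4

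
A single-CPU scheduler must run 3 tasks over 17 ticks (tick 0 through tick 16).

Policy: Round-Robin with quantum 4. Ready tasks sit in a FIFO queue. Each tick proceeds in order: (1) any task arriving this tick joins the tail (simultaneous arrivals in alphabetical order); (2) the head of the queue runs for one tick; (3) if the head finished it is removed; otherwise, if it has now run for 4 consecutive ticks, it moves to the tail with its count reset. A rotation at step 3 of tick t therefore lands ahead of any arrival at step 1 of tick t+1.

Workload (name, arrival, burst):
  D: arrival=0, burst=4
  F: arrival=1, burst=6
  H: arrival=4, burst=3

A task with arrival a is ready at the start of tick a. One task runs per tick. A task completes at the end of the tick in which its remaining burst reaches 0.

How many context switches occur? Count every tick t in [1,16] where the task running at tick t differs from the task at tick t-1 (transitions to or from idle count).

context switches = 4

t=0: queue=[D] q_used=0 → run D
t=1: queue=[D,F] q_used=1 → run D
t=2: queue=[D,F] q_used=2 → run D
t=3: queue=[D,F] q_used=3 → run D
t=4: queue=[F,H] q_used=0 → run F
t=5: queue=[F,H] q_used=1 → run F
t=6: queue=[F,H] q_used=2 → run F
t=7: queue=[F,H] q_used=3 → run F
t=8: queue=[H,F] q_used=0 → run H
t=9: queue=[H,F] q_used=1 → run H
t=10: queue=[H,F] q_used=2 → run H
t=11: queue=[F] q_used=0 → run F
t=12: queue=[F] q_used=1 → run F
t=13: (idle)
t=14: (idle)
t=15: (idle)
t=16: (idle)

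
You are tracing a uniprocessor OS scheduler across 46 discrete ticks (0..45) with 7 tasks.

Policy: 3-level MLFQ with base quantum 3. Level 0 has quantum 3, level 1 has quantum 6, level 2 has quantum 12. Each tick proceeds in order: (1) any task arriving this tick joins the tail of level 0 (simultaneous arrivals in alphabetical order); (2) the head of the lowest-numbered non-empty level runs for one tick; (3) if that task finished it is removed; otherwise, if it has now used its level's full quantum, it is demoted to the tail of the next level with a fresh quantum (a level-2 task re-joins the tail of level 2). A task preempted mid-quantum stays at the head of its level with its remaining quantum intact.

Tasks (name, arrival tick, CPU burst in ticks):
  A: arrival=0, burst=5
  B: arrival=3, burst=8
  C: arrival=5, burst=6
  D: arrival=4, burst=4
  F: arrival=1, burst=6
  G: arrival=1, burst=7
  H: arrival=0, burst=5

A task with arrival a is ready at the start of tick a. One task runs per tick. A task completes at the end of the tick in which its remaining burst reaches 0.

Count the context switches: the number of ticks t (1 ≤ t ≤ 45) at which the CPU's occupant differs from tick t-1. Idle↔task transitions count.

context switches = 14

t=0: L0/L1/L2 = AH/-/- → run A
t=1: L0/L1/L2 = AHFG/-/- → run A
t=2: L0/L1/L2 = AHFG/-/- → run A
t=3: L0/L1/L2 = HFGB/A/- → run H
t=4: L0/L1/L2 = HFGBD/A/- → run H
t=5: L0/L1/L2 = HFGBDC/A/- → run H
t=6: L0/L1/L2 = FGBDC/AH/- → run F
t=7: L0/L1/L2 = FGBDC/AH/- → run F
t=8: L0/L1/L2 = FGBDC/AH/- → run F
t=9: L0/L1/L2 = GBDC/AHF/- → run G
t=10: L0/L1/L2 = GBDC/AHF/- → run G
t=11: L0/L1/L2 = GBDC/AHF/- → run G
t=12: L0/L1/L2 = BDC/AHFG/- → run B
t=13: L0/L1/L2 = BDC/AHFG/- → run B
t=14: L0/L1/L2 = BDC/AHFG/- → run B
t=15: L0/L1/L2 = DC/AHFGB/- → run D
t=16: L0/L1/L2 = DC/AHFGB/- → run D
t=17: L0/L1/L2 = DC/AHFGB/- → run D
t=18: L0/L1/L2 = C/AHFGBD/- → run C
t=19: L0/L1/L2 = C/AHFGBD/- → run C
t=20: L0/L1/L2 = C/AHFGBD/- → run C
t=21: L0/L1/L2 = -/AHFGBDC/- → run A
t=22: L0/L1/L2 = -/AHFGBDC/- → run A
t=23: L0/L1/L2 = -/HFGBDC/- → run H
t=24: L0/L1/L2 = -/HFGBDC/- → run H
t=25: L0/L1/L2 = -/FGBDC/- → run F
t=26: L0/L1/L2 = -/FGBDC/- → run F
t=27: L0/L1/L2 = -/FGBDC/- → run F
t=28: L0/L1/L2 = -/GBDC/- → run G
t=29: L0/L1/L2 = -/GBDC/- → run G
t=30: L0/L1/L2 = -/GBDC/- → run G
t=31: L0/L1/L2 = -/GBDC/- → run G
t=32: L0/L1/L2 = -/BDC/- → run B
t=33: L0/L1/L2 = -/BDC/- → run B
t=34: L0/L1/L2 = -/BDC/- → run B
t=35: L0/L1/L2 = -/BDC/- → run B
t=36: L0/L1/L2 = -/BDC/- → run B
t=37: L0/L1/L2 = -/DC/- → run D
t=38: L0/L1/L2 = -/C/- → run C
t=39: L0/L1/L2 = -/C/- → run C
t=40: L0/L1/L2 = -/C/- → run C
t=41: (idle)
t=42: (idle)
t=43: (idle)
t=44: (idle)
t=45: (idle)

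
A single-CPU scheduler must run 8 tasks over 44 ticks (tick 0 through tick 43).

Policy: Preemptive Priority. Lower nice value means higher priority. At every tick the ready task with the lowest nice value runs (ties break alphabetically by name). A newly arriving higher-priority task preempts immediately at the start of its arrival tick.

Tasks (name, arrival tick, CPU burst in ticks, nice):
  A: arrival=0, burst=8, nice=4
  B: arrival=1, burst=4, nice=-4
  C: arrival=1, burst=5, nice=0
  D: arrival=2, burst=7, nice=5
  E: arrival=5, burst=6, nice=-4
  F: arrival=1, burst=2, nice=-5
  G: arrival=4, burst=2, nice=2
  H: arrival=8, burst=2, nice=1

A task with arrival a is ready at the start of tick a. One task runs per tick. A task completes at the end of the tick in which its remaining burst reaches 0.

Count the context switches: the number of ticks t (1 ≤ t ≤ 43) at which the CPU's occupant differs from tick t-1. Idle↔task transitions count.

context switches = 9

t=0: ready={A} → run A
t=1: ready={A,B,C,F} → run F
t=2: ready={A,B,C,D,F} → run F
t=3: ready={A,B,C,D} → run B
t=4: ready={A,B,C,D,G} → run B
t=5: ready={A,B,C,D,E,G} → run B
t=6: ready={A,B,C,D,E,G} → run B
t=7: ready={A,C,D,E,G} → run E
t=8: ready={A,C,D,E,G,H} → run E
t=9: ready={A,C,D,E,G,H} → run E
t=10: ready={A,C,D,E,G,H} → run E
t=11: ready={A,C,D,E,G,H} → run E
t=12: ready={A,C,D,E,G,H} → run E
t=13: ready={A,C,D,G,H} → run C
t=14: ready={A,C,D,G,H} → run C
t=15: ready={A,C,D,G,H} → run C
t=16: ready={A,C,D,G,H} → run C
t=17: ready={A,C,D,G,H} → run C
t=18: ready={A,D,G,H} → run H
t=19: ready={A,D,G,H} → run H
t=20: ready={A,D,G} → run G
t=21: ready={A,D,G} → run G
t=22: ready={A,D} → run A
t=23: ready={A,D} → run A
t=24: ready={A,D} → run A
t=25: ready={A,D} → run A
t=26: ready={A,D} → run A
t=27: ready={A,D} → run A
t=28: ready={A,D} → run A
t=29: ready={D} → run D
t=30: ready={D} → run D
t=31: ready={D} → run D
t=32: ready={D} → run D
t=33: ready={D} → run D
t=34: ready={D} → run D
t=35: ready={D} → run D
t=36: (idle)
t=37: (idle)
t=38: (idle)
t=39: (idle)
t=40: (idle)
t=41: (idle)
t=42: (idle)
t=43: (idle)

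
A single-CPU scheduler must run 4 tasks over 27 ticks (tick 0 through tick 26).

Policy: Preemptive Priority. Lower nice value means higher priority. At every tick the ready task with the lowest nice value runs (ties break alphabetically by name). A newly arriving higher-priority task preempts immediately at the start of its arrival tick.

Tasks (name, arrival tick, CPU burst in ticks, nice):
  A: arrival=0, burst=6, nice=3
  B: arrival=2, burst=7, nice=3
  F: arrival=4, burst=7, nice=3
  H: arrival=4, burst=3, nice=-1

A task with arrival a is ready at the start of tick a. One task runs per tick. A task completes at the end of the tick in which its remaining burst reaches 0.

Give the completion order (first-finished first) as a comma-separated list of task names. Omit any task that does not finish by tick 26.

t=0: ready={A} → run A
t=1: ready={A} → run A
t=2: ready={A,B} → run A
t=3: ready={A,B} → run A
t=4: ready={A,B,F,H} → run H
t=5: ready={A,B,F,H} → run H
t=6: ready={A,B,F,H} → run H
t=7: ready={A,B,F} → run A
t=8: ready={A,B,F} → run A
t=9: ready={B,F} → run B
t=10: ready={B,F} → run B
t=11: ready={B,F} → run B
t=12: ready={B,F} → run B
t=13: ready={B,F} → run B
t=14: ready={B,F} → run B
t=15: ready={B,F} → run B
t=16: ready={F} → run F
t=17: ready={F} → run F
t=18: ready={F} → run F
t=19: ready={F} → run F
t=20: ready={F} → run F
t=21: ready={F} → run F
t=22: ready={F} → run F
t=23: (idle)
t=24: (idle)
t=25: (idle)
t=26: (idle)

completion order = H, A, B, F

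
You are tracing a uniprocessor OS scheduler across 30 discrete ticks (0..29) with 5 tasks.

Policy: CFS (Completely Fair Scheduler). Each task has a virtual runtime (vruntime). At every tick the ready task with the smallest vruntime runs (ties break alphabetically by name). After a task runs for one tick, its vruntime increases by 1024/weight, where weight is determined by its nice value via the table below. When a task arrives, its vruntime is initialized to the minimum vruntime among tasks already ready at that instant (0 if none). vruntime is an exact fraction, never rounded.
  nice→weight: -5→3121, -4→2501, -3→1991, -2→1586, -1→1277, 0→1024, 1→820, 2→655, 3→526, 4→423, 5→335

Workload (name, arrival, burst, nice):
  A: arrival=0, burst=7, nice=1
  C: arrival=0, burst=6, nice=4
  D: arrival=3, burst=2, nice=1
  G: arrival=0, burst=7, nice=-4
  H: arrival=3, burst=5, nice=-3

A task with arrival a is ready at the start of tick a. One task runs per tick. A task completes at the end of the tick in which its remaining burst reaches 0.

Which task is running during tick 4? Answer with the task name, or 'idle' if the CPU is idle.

running at tick 4 = G

t=0: vr[A=0 C=0 G=0] → run A
t=1: vr[A=256/205 C=0 G=0] → run C
t=2: vr[A=256/205 C=1024/423 G=0] → run G
t=3: vr[A=256/205 C=1024/423 D=1024/2501 G=1024/2501 H=1024/2501] → run D
t=4: vr[A=256/205 C=1024/423 D=20736/12505 G=1024/2501 H=1024/2501] → run G
t=5: vr[A=256/205 C=1024/423 D=20736/12505 G=2048/2501 H=1024/2501] → run H
t=6: vr[A=256/205 C=1024/423 D=20736/12505 G=2048/2501 H=4599808/4979491] → run G
t=7: vr[A=256/205 C=1024/423 D=20736/12505 G=3072/2501 H=4599808/4979491] → run H
t=8: vr[A=256/205 C=1024/423 D=20736/12505 G=3072/2501 H=7160832/4979491] → run G
t=9: vr[A=256/205 C=1024/423 D=20736/12505 G=4096/2501 H=7160832/4979491] → run A
t=10: vr[A=512/205 C=1024/423 D=20736/12505 G=4096/2501 H=7160832/4979491] → run H
t=11: vr[A=512/205 C=1024/423 D=20736/12505 G=4096/2501 H=9721856/4979491] → run G
t=12: vr[A=512/205 C=1024/423 D=20736/12505 G=5120/2501 H=9721856/4979491] → run D
t=13: vr[A=512/205 C=1024/423 G=5120/2501 H=9721856/4979491] → run H
t=14: vr[A=512/205 C=1024/423 G=5120/2501 H=12282880/4979491] → run G
t=15: vr[A=512/205 C=1024/423 G=6144/2501 H=12282880/4979491] → run C
t=16: vr[A=512/205 C=2048/423 G=6144/2501 H=12282880/4979491] → run G
t=17: vr[A=512/205 C=2048/423 H=12282880/4979491] → run H
t=18: vr[A=512/205 C=2048/423] → run A
t=19: vr[A=768/205 C=2048/423] → run A
t=20: vr[A=1024/205 C=2048/423] → run C
t=21: vr[A=1024/205 C=1024/141] → run A
t=22: vr[A=256/41 C=1024/141] → run A
t=23: vr[A=1536/205 C=1024/141] → run C
t=24: vr[A=1536/205 C=4096/423] → run A
t=25: vr[C=4096/423] → run C
t=26: vr[C=5120/423] → run C
t=27: (idle)
t=28: (idle)
t=29: (idle)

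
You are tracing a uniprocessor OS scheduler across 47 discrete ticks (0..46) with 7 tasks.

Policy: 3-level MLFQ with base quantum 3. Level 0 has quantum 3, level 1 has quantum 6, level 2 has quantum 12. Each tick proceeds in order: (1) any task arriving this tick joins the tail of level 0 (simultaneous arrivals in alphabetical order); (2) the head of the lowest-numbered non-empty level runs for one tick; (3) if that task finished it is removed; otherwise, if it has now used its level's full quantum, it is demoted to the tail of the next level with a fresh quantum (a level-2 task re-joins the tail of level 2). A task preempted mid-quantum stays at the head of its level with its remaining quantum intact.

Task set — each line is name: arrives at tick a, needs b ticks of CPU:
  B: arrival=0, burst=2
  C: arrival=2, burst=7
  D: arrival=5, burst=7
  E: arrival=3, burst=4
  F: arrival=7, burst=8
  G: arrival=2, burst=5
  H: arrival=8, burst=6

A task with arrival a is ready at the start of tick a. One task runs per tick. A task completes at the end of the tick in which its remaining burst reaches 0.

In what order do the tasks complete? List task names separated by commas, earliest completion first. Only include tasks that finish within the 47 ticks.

t=0: L0/L1/L2 = B/-/- → run B
t=1: L0/L1/L2 = B/-/- → run B
t=2: L0/L1/L2 = CG/-/- → run C
t=3: L0/L1/L2 = CGE/-/- → run C
t=4: L0/L1/L2 = CGE/-/- → run C
t=5: L0/L1/L2 = GED/C/- → run G
t=6: L0/L1/L2 = GED/C/- → run G
t=7: L0/L1/L2 = GEDF/C/- → run G
t=8: L0/L1/L2 = EDFH/CG/- → run E
t=9: L0/L1/L2 = EDFH/CG/- → run E
t=10: L0/L1/L2 = EDFH/CG/- → run E
t=11: L0/L1/L2 = DFH/CGE/- → run D
t=12: L0/L1/L2 = DFH/CGE/- → run D
t=13: L0/L1/L2 = DFH/CGE/- → run D
t=14: L0/L1/L2 = FH/CGED/- → run F
t=15: L0/L1/L2 = FH/CGED/- → run F
t=16: L0/L1/L2 = FH/CGED/- → run F
t=17: L0/L1/L2 = H/CGEDF/- → run H
t=18: L0/L1/L2 = H/CGEDF/- → run H
t=19: L0/L1/L2 = H/CGEDF/- → run H
t=20: L0/L1/L2 = -/CGEDFH/- → run C
t=21: L0/L1/L2 = -/CGEDFH/- → run C
t=22: L0/L1/L2 = -/CGEDFH/- → run C
t=23: L0/L1/L2 = -/CGEDFH/- → run C
t=24: L0/L1/L2 = -/GEDFH/- → run G
t=25: L0/L1/L2 = -/GEDFH/- → run G
t=26: L0/L1/L2 = -/EDFH/- → run E
t=27: L0/L1/L2 = -/DFH/- → run D
t=28: L0/L1/L2 = -/DFH/- → run D
t=29: L0/L1/L2 = -/DFH/- → run D
t=30: L0/L1/L2 = -/DFH/- → run D
t=31: L0/L1/L2 = -/FH/- → run F
t=32: L0/L1/L2 = -/FH/- → run F
t=33: L0/L1/L2 = -/FH/- → run F
t=34: L0/L1/L2 = -/FH/- → run F
t=35: L0/L1/L2 = -/FH/- → run F
t=36: L0/L1/L2 = -/H/- → run H
t=37: L0/L1/L2 = -/H/- → run H
t=38: L0/L1/L2 = -/H/- → run H
t=39: (idle)
t=40: (idle)
t=41: (idle)
t=42: (idle)
t=43: (idle)
t=44: (idle)
t=45: (idle)
t=46: (idle)

completion order = B, C, G, E, D, F, H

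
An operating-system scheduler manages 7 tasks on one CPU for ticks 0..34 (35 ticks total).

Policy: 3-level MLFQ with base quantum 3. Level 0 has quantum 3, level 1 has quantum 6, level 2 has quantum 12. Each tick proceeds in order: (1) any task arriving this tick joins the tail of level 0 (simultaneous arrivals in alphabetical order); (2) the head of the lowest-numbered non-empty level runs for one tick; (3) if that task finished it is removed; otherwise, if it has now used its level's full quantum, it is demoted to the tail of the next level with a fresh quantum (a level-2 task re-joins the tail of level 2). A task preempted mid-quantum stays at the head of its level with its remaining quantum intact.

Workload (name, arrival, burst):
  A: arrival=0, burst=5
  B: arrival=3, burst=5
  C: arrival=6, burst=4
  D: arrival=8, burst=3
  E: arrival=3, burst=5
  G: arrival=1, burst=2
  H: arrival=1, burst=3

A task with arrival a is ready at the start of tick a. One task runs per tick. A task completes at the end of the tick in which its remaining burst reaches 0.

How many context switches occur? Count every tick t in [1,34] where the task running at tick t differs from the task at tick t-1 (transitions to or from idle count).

context switches = 11

t=0: L0/L1/L2 = A/-/- → run A
t=1: L0/L1/L2 = AGH/-/- → run A
t=2: L0/L1/L2 = AGH/-/- → run A
t=3: L0/L1/L2 = GHBE/A/- → run G
t=4: L0/L1/L2 = GHBE/A/- → run G
t=5: L0/L1/L2 = HBE/A/- → run H
t=6: L0/L1/L2 = HBEC/A/- → run H
t=7: L0/L1/L2 = HBEC/A/- → run H
t=8: L0/L1/L2 = BECD/A/- → run B
t=9: L0/L1/L2 = BECD/A/- → run B
t=10: L0/L1/L2 = BECD/A/- → run B
t=11: L0/L1/L2 = ECD/AB/- → run E
t=12: L0/L1/L2 = ECD/AB/- → run E
t=13: L0/L1/L2 = ECD/AB/- → run E
t=14: L0/L1/L2 = CD/ABE/- → run C
t=15: L0/L1/L2 = CD/ABE/- → run C
t=16: L0/L1/L2 = CD/ABE/- → run C
t=17: L0/L1/L2 = D/ABEC/- → run D
t=18: L0/L1/L2 = D/ABEC/- → run D
t=19: L0/L1/L2 = D/ABEC/- → run D
t=20: L0/L1/L2 = -/ABEC/- → run A
t=21: L0/L1/L2 = -/ABEC/- → run A
t=22: L0/L1/L2 = -/BEC/- → run B
t=23: L0/L1/L2 = -/BEC/- → run B
t=24: L0/L1/L2 = -/EC/- → run E
t=25: L0/L1/L2 = -/EC/- → run E
t=26: L0/L1/L2 = -/C/- → run C
t=27: (idle)
t=28: (idle)
t=29: (idle)
t=30: (idle)
t=31: (idle)
t=32: (idle)
t=33: (idle)
t=34: (idle)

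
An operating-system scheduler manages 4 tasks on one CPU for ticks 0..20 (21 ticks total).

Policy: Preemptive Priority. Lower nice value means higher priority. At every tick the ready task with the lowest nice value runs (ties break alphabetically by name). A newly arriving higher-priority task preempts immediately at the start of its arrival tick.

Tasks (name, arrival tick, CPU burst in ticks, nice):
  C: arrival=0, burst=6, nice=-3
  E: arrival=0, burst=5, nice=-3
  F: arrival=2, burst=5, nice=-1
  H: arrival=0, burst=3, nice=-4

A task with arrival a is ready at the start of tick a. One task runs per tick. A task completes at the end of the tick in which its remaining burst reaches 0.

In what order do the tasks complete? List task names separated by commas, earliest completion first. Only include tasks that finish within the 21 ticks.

completion order = H, C, E, F

t=0: ready={C,E,H} → run H
t=1: ready={C,E,H} → run H
t=2: ready={C,E,F,H} → run H
t=3: ready={C,E,F} → run C
t=4: ready={C,E,F} → run C
t=5: ready={C,E,F} → run C
t=6: ready={C,E,F} → run C
t=7: ready={C,E,F} → run C
t=8: ready={C,E,F} → run C
t=9: ready={E,F} → run E
t=10: ready={E,F} → run E
t=11: ready={E,F} → run E
t=12: ready={E,F} → run E
t=13: ready={E,F} → run E
t=14: ready={F} → run F
t=15: ready={F} → run F
t=16: ready={F} → run F
t=17: ready={F} → run F
t=18: ready={F} → run F
t=19: (idle)
t=20: (idle)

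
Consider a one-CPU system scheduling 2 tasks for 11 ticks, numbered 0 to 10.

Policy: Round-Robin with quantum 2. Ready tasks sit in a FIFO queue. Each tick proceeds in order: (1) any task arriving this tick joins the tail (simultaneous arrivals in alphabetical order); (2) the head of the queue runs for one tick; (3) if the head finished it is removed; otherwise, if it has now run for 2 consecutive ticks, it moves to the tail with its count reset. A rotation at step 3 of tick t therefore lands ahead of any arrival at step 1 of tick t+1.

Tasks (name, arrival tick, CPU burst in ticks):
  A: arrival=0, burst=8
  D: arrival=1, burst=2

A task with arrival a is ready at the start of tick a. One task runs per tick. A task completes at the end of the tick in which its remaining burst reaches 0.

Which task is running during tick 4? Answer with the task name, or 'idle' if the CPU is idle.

running at tick 4 = A

t=0: queue=[A] q_used=0 → run A
t=1: queue=[A,D] q_used=1 → run A
t=2: queue=[D,A] q_used=0 → run D
t=3: queue=[D,A] q_used=1 → run D
t=4: queue=[A] q_used=0 → run A
t=5: queue=[A] q_used=1 → run A
t=6: queue=[A] q_used=0 → run A
t=7: queue=[A] q_used=1 → run A
t=8: queue=[A] q_used=0 → run A
t=9: queue=[A] q_used=1 → run A
t=10: (idle)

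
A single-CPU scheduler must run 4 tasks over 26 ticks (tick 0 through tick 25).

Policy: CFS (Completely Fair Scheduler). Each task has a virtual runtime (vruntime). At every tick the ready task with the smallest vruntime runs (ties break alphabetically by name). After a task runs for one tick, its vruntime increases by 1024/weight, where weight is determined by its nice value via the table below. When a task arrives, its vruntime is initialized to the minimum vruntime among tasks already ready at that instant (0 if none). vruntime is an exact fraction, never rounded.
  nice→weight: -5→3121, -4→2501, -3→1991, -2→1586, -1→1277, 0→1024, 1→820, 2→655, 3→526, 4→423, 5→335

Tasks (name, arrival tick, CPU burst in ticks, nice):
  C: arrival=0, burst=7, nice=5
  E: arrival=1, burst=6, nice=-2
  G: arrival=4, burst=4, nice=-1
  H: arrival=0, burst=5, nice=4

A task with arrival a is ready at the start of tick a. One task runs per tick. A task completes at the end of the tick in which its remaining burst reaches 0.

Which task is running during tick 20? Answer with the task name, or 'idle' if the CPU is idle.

t=0: vr[C=0 H=0] → run C
t=1: vr[C=1024/335 E=0 H=0] → run E
t=2: vr[C=1024/335 E=512/793 H=0] → run H
t=3: vr[C=1024/335 E=512/793 H=1024/423] → run E
t=4: vr[C=1024/335 E=1024/793 G=1024/793 H=1024/423] → run E
t=5: vr[C=1024/335 E=1536/793 G=1024/793 H=1024/423] → run G
t=6: vr[C=1024/335 E=1536/793 G=2119680/1012661 H=1024/423] → run E
t=7: vr[C=1024/335 E=2048/793 G=2119680/1012661 H=1024/423] → run G
t=8: vr[C=1024/335 E=2048/793 G=2931712/1012661 H=1024/423] → run H
t=9: vr[C=1024/335 E=2048/793 G=2931712/1012661 H=2048/423] → run E
t=10: vr[C=1024/335 E=2560/793 G=2931712/1012661 H=2048/423] → run G
t=11: vr[C=1024/335 E=2560/793 G=3743744/1012661 H=2048/423] → run C
t=12: vr[C=2048/335 E=2560/793 G=3743744/1012661 H=2048/423] → run E
t=13: vr[C=2048/335 G=3743744/1012661 H=2048/423] → run G
t=14: vr[C=2048/335 H=2048/423] → run H
t=15: vr[C=2048/335 H=1024/141] → run C
t=16: vr[C=3072/335 H=1024/141] → run H
t=17: vr[C=3072/335 H=4096/423] → run C
t=18: vr[C=4096/335 H=4096/423] → run H
t=19: vr[C=4096/335] → run C
t=20: vr[C=1024/67] → run C
t=21: vr[C=6144/335] → run C
t=22: (idle)
t=23: (idle)
t=24: (idle)
t=25: (idle)

running at tick 20 = C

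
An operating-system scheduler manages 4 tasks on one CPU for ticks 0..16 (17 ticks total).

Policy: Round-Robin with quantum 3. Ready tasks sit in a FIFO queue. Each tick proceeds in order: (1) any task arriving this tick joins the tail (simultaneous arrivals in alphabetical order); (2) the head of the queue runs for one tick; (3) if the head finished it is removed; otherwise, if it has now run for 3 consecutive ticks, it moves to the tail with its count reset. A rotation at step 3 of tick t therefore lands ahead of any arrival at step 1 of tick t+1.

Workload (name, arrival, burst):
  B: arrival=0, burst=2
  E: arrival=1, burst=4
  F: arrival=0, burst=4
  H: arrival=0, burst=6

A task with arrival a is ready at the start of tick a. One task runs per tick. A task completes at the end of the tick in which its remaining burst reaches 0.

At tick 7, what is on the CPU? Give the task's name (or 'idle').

t=0: queue=[B,F,H] q_used=0 → run B
t=1: queue=[B,F,H,E] q_used=1 → run B
t=2: queue=[F,H,E] q_used=0 → run F
t=3: queue=[F,H,E] q_used=1 → run F
t=4: queue=[F,H,E] q_used=2 → run F
t=5: queue=[H,E,F] q_used=0 → run H
t=6: queue=[H,E,F] q_used=1 → run H
t=7: queue=[H,E,F] q_used=2 → run H
t=8: queue=[E,F,H] q_used=0 → run E
t=9: queue=[E,F,H] q_used=1 → run E
t=10: queue=[E,F,H] q_used=2 → run E
t=11: queue=[F,H,E] q_used=0 → run F
t=12: queue=[H,E] q_used=0 → run H
t=13: queue=[H,E] q_used=1 → run H
t=14: queue=[H,E] q_used=2 → run H
t=15: queue=[E] q_used=0 → run E
t=16: (idle)

running at tick 7 = H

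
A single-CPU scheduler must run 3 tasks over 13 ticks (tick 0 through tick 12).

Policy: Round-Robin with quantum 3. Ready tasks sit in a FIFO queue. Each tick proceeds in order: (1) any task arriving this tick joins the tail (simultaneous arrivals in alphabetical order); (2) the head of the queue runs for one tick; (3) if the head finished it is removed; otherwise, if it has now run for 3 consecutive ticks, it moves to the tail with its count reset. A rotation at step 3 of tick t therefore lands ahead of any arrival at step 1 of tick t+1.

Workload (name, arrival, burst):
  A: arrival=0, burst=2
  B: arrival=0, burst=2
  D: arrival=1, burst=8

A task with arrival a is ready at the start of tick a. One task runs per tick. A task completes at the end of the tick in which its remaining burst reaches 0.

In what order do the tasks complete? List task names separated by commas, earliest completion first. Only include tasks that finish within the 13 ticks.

completion order = A, B, D

t=0: queue=[A,B] q_used=0 → run A
t=1: queue=[A,B,D] q_used=1 → run A
t=2: queue=[B,D] q_used=0 → run B
t=3: queue=[B,D] q_used=1 → run B
t=4: queue=[D] q_used=0 → run D
t=5: queue=[D] q_used=1 → run D
t=6: queue=[D] q_used=2 → run D
t=7: queue=[D] q_used=0 → run D
t=8: queue=[D] q_used=1 → run D
t=9: queue=[D] q_used=2 → run D
t=10: queue=[D] q_used=0 → run D
t=11: queue=[D] q_used=1 → run D
t=12: (idle)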